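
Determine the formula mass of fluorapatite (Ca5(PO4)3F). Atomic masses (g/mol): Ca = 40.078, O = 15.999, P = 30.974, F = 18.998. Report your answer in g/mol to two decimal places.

504.30 g/mol

Ca: 5 × 40.078 = 200.3900
P: 3 × 30.974 = 92.9220
O: 12 × 15.999 = 191.9880
F: 1 × 18.998 = 18.9980
Summing the contributions gives the formula mass.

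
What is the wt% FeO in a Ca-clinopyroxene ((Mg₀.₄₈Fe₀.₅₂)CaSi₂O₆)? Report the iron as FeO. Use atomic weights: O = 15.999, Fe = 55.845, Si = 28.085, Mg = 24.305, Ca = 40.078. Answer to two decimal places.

M((Mg₀.₄₈Fe₀.₅₂)CaSi₂O₆) = 232.948 g/mol; M(FeO) = 71.844 g/mol.
Moles FeO per formula unit = 0.52 Fe ÷ 1 = 0.5200.
FeO fraction = (0.5200 × 71.844) / 232.948 = 37.359/232.948 = 0.1604.

16.04 wt%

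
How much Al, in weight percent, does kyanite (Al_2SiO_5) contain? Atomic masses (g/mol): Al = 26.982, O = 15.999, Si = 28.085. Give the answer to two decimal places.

33.30 weight percent

Formula mass = 2×26.982 + 1×28.085 + 5×15.999 = 162.044 g/mol, of which 53.964 g is Al.
So Al makes up 53.964/162.044 = 0.3330 of the mass, i.e. 33.30%.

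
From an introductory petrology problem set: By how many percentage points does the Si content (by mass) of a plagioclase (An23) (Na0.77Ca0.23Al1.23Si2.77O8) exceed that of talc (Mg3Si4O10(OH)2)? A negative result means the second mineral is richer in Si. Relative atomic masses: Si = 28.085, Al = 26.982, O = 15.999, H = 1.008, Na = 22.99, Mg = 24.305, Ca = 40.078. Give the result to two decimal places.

First mineral: 77.795 g Si in 265.896 g formula = 29.26 wt% Si.
Second mineral: 112.340 g Si in 379.259 g formula = 29.62 wt% Si.
29.26% − 29.62% gives a difference of -0.36 percentage points.

-0.36 percentage points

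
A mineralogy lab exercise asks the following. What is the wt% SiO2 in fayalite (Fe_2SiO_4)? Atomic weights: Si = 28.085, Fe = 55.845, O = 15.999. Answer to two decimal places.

29.49 wt%

Formula mass = 203.771 g/mol.
1 Si → 1.0000 mol SiO2 per formula unit; M(SiO2) = 60.083, so SiO2 mass = 60.083 g.
60.083/203.771 × 100 = 29.49 wt%.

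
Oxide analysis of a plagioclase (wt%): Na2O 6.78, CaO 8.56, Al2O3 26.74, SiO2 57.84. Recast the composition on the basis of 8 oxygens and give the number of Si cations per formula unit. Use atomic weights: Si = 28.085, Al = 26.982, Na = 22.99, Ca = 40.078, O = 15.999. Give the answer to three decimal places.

6.78 wt% Na2O ÷ 61.979 g/mol = 0.10939 mol, giving 0.21878 Na and 0.10939 O.
8.56 wt% CaO ÷ 56.077 g/mol = 0.15265 mol, giving 0.15265 Ca and 0.15265 O.
26.74 wt% Al2O3 ÷ 101.961 g/mol = 0.26226 mol, giving 0.52452 Al and 0.78678 O.
57.84 wt% SiO2 ÷ 60.083 g/mol = 0.96267 mol, giving 0.96267 Si and 1.92534 O.
Oxygen sums to 2.97416; scaling by 8/2.97416 = 2.68984 puts the formula on 8 O.
Si: 0.96267 × 2.68984 = 2.589 atoms per formula unit.

2.589 Si apfu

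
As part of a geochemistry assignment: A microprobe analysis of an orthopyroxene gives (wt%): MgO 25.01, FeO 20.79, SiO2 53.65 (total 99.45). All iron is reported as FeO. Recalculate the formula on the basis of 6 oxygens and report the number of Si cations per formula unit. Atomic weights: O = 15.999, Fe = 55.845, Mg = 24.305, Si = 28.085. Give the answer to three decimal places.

1.987 Si apfu

MgO (M=40.304): mol = 0.62053; Mg = 0.62053, O = 0.62053.
FeO (M=71.844): mol = 0.28938; Fe = 0.28938, O = 0.28938.
SiO2 (M=60.083): mol = 0.89293; Si = 0.89293, O = 1.78586.
ΣO = 2.69577; factor = 6/ΣO = 2.22571.
Si apfu = 0.89293 × 2.22571 = 1.987.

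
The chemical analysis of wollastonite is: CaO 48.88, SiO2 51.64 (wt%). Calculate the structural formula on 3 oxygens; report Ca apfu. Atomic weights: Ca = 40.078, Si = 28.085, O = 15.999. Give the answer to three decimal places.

48.88 wt% CaO ÷ 56.077 g/mol = 0.87166 mol, giving 0.87166 Ca and 0.87166 O.
51.64 wt% SiO2 ÷ 60.083 g/mol = 0.85948 mol, giving 0.85948 Si and 1.71896 O.
Oxygen sums to 2.59062; scaling by 3/2.59062 = 1.15802 puts the formula on 3 O.
Ca: 0.87166 × 1.15802 = 1.009 atoms per formula unit.

1.009 Ca apfu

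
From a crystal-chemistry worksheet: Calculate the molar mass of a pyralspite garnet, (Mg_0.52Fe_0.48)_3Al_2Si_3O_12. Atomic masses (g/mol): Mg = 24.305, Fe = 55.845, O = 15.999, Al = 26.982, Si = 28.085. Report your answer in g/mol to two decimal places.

448.54 g/mol

M = 1.56×24.305 + 1.44×55.845 + 2×26.982 + 3×28.085 + 12×15.999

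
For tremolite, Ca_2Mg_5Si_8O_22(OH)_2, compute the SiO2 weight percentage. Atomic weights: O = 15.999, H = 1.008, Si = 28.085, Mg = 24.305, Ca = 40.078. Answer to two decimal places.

Formula mass = 812.353 g/mol.
8 Si → 8.0000 mol SiO2 per formula unit; M(SiO2) = 60.083, so SiO2 mass = 480.664 g.
480.664/812.353 × 100 = 59.17 wt%.

59.17 wt%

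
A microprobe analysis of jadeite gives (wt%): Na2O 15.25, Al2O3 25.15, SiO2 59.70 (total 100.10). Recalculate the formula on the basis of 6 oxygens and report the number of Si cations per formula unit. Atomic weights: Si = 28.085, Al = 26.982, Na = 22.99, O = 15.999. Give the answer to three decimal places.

2.005 Si apfu

Na2O: 15.25/61.979 = 0.24605 mol → 0.49210 mol Na, 0.24605 mol O.
Al2O3: 25.15/101.961 = 0.24666 mol → 0.49332 mol Al, 0.73998 mol O.
SiO2: 59.70/60.083 = 0.99363 mol → 0.99363 mol Si, 1.98726 mol O.
Total oxygen = 2.97329 mol. Normalization factor = 6/2.97329 = 2.01797.
Si per 6 O = 0.99363 × 2.01797 = 2.005.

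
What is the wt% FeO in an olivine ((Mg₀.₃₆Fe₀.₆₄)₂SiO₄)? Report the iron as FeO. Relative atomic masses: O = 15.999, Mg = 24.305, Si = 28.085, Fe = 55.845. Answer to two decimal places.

M((Mg₀.₃₆Fe₀.₆₄)₂SiO₄) = 181.062 g/mol; M(FeO) = 71.844 g/mol.
Moles FeO per formula unit = 1.28 Fe ÷ 1 = 1.2800.
FeO fraction = (1.2800 × 71.844) / 181.062 = 91.960/181.062 = 0.5079.

50.79 wt%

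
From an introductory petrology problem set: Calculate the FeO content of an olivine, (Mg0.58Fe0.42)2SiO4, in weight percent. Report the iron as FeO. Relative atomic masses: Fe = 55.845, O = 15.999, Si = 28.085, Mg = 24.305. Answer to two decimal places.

Molar mass of (Mg0.58Fe0.42)2SiO4 = 1.16*24.305 + 0.84*55.845 + 1*28.085 + 4*15.999 = 167.185 g/mol.
Each formula unit contains 0.84 Fe, equivalent to 0.84/1 = 0.8400 mol FeO.
M(FeO) = 1×55.845 + 1×15.999 = 71.844 g/mol.
Mass of FeO per formula unit = 0.8400 × 71.844 = 60.349 g.
FeO wt% = 60.349 / 167.185 × 100 = 36.10%.

36.10 wt%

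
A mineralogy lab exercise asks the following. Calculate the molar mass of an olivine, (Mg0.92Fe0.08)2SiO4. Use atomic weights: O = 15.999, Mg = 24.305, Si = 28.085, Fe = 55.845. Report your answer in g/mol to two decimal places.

M = 1.84*24.305 + 0.16*55.845 + 1*28.085 + 4*15.999

145.74 g/mol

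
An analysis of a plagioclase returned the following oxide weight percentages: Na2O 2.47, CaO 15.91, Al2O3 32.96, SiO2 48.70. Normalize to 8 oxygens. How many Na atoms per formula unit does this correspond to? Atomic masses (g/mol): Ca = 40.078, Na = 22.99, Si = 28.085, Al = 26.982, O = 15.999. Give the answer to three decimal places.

Na2O: 2.47/61.979 = 0.03985 mol → 0.07970 mol Na, 0.03985 mol O.
CaO: 15.91/56.077 = 0.28372 mol → 0.28372 mol Ca, 0.28372 mol O.
Al2O3: 32.96/101.961 = 0.32326 mol → 0.64652 mol Al, 0.96978 mol O.
SiO2: 48.70/60.083 = 0.81055 mol → 0.81055 mol Si, 1.62110 mol O.
Total oxygen = 2.91445 mol. Normalization factor = 8/2.91445 = 2.74494.
Na per 8 O = 0.07970 × 2.74494 = 0.219.

0.219 Na apfu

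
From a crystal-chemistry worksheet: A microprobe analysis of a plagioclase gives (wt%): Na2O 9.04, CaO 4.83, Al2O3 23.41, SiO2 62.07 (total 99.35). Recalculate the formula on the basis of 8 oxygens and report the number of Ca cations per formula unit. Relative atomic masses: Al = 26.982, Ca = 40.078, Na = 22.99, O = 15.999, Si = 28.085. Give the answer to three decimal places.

0.231 Ca apfu

9.04 wt% Na2O ÷ 61.979 g/mol = 0.14586 mol, giving 0.29172 Na and 0.14586 O.
4.83 wt% CaO ÷ 56.077 g/mol = 0.08613 mol, giving 0.08613 Ca and 0.08613 O.
23.41 wt% Al2O3 ÷ 101.961 g/mol = 0.22960 mol, giving 0.45920 Al and 0.68880 O.
62.07 wt% SiO2 ÷ 60.083 g/mol = 1.03307 mol, giving 1.03307 Si and 2.06614 O.
Oxygen sums to 2.98693; scaling by 8/2.98693 = 2.67834 puts the formula on 8 O.
Ca: 0.08613 × 2.67834 = 0.231 atoms per formula unit.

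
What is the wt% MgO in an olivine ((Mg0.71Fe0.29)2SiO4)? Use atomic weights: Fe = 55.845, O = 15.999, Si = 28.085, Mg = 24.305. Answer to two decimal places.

36.00 wt%

Formula mass = 158.984 g/mol.
1.42 Mg → 1.4200 mol MgO per formula unit; M(MgO) = 40.304, so MgO mass = 57.232 g.
57.232/158.984 × 100 = 36.00 wt%.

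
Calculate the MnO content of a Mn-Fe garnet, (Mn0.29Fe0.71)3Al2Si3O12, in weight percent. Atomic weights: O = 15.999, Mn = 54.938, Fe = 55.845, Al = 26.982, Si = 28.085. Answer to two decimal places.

12.42 wt%

M((Mn0.29Fe0.71)3Al2Si3O12) = 496.953 g/mol; M(MnO) = 70.937 g/mol.
Moles MnO per formula unit = 0.87 Mn ÷ 1 = 0.8700.
MnO fraction = (0.8700 × 70.937) / 496.953 = 61.715/496.953 = 0.1242.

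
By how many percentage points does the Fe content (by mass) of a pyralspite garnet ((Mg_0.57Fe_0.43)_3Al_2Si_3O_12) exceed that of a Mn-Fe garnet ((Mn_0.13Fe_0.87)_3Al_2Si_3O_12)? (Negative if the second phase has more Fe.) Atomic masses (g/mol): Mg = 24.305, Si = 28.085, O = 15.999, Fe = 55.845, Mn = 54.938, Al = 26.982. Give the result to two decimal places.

-13.07 percentage points

First mineral: 72.040 g Fe in 443.809 g formula = 16.23 wt% Fe.
Second mineral: 145.755 g Fe in 497.388 g formula = 29.30 wt% Fe.
16.23% − 29.30% gives a difference of -13.07 percentage points.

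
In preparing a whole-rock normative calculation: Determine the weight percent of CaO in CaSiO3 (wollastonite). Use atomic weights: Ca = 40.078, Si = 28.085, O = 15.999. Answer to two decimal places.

48.28 wt%

Formula mass = 116.160 g/mol.
1 Ca → 1.0000 mol CaO per formula unit; M(CaO) = 56.077, so CaO mass = 56.077 g.
56.077/116.160 × 100 = 48.28 wt%.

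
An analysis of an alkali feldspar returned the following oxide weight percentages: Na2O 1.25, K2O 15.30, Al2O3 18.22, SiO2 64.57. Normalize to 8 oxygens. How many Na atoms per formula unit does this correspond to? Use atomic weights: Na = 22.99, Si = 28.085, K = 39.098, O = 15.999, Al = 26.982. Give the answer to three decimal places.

0.113 Na apfu

1.25 wt% Na2O ÷ 61.979 g/mol = 0.02017 mol, giving 0.04034 Na and 0.02017 O.
15.30 wt% K2O ÷ 94.195 g/mol = 0.16243 mol, giving 0.32486 K and 0.16243 O.
18.22 wt% Al2O3 ÷ 101.961 g/mol = 0.17870 mol, giving 0.35740 Al and 0.53610 O.
64.57 wt% SiO2 ÷ 60.083 g/mol = 1.07468 mol, giving 1.07468 Si and 2.14936 O.
Oxygen sums to 2.86806; scaling by 8/2.86806 = 2.78934 puts the formula on 8 O.
Na: 0.04034 × 2.78934 = 0.113 atoms per formula unit.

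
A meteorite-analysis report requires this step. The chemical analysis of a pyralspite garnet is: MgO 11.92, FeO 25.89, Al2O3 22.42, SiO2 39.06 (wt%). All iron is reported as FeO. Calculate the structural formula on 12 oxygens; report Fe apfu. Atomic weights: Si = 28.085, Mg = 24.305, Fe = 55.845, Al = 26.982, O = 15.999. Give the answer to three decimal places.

11.92 wt% MgO ÷ 40.304 g/mol = 0.29575 mol, giving 0.29575 Mg and 0.29575 O.
25.89 wt% FeO ÷ 71.844 g/mol = 0.36036 mol, giving 0.36036 Fe and 0.36036 O.
22.42 wt% Al2O3 ÷ 101.961 g/mol = 0.21989 mol, giving 0.43978 Al and 0.65967 O.
39.06 wt% SiO2 ÷ 60.083 g/mol = 0.65010 mol, giving 0.65010 Si and 1.30020 O.
Oxygen sums to 2.61598; scaling by 12/2.61598 = 4.58719 puts the formula on 12 O.
Fe: 0.36036 × 4.58719 = 1.653 atoms per formula unit.

1.653 Fe apfu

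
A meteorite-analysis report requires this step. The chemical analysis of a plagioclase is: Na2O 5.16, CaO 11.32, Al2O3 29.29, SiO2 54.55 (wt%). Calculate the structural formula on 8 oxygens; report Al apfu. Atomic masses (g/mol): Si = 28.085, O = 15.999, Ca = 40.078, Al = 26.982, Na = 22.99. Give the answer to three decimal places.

1.551 Al apfu

5.16 wt% Na2O ÷ 61.979 g/mol = 0.08325 mol, giving 0.16650 Na and 0.08325 O.
11.32 wt% CaO ÷ 56.077 g/mol = 0.20187 mol, giving 0.20187 Ca and 0.20187 O.
29.29 wt% Al2O3 ÷ 101.961 g/mol = 0.28727 mol, giving 0.57454 Al and 0.86181 O.
54.55 wt% SiO2 ÷ 60.083 g/mol = 0.90791 mol, giving 0.90791 Si and 1.81582 O.
Oxygen sums to 2.96275; scaling by 8/2.96275 = 2.70019 puts the formula on 8 O.
Al: 0.57454 × 2.70019 = 1.551 atoms per formula unit.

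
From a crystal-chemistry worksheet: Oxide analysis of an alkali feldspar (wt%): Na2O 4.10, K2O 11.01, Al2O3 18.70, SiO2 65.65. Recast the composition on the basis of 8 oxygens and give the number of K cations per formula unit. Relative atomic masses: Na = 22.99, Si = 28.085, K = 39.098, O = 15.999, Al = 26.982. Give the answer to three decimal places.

4.10 wt% Na2O ÷ 61.979 g/mol = 0.06615 mol, giving 0.13230 Na and 0.06615 O.
11.01 wt% K2O ÷ 94.195 g/mol = 0.11689 mol, giving 0.23378 K and 0.11689 O.
18.70 wt% Al2O3 ÷ 101.961 g/mol = 0.18340 mol, giving 0.36680 Al and 0.55020 O.
65.65 wt% SiO2 ÷ 60.083 g/mol = 1.09266 mol, giving 1.09266 Si and 2.18532 O.
Oxygen sums to 2.91856; scaling by 8/2.91856 = 2.74108 puts the formula on 8 O.
K: 0.23378 × 2.74108 = 0.641 atoms per formula unit.

0.641 K apfu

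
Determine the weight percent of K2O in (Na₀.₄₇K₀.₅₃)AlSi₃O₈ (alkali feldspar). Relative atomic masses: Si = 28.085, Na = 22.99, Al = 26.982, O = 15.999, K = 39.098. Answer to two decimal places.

Formula mass = 270.756 g/mol.
0.53 K → 0.2650 mol K2O per formula unit; M(K2O) = 94.195, so K2O mass = 24.962 g.
24.962/270.756 × 100 = 9.22 wt%.

9.22 wt%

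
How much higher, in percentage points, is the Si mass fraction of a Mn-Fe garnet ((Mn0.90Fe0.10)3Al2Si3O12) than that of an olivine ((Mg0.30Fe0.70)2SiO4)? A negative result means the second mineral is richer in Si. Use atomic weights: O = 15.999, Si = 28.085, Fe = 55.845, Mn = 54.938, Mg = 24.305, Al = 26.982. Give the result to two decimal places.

1.82 percentage points

First mineral: 84.255 g Si in 495.293 g formula = 17.01 wt% Si.
Second mineral: 28.085 g Si in 184.847 g formula = 15.19 wt% Si.
17.01% − 15.19% gives a difference of 1.82 percentage points.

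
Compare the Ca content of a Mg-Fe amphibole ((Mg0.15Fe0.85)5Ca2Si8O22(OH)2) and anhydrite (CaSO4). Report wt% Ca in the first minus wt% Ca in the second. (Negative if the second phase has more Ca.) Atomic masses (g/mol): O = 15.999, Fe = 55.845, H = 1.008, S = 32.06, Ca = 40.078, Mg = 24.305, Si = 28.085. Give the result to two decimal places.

-20.97 percentage points

Ca in (Mg0.15Fe0.85)5Ca2Si8O22(OH)2: molar mass 946.398 g/mol; 2×40.078 = 80.156 g → 8.47 wt%.
Ca in CaSO4: molar mass 136.134 g/mol; 1×40.078 = 40.078 g → 29.44 wt%.
Difference = 8.47 − 29.44 = -20.97 percentage points.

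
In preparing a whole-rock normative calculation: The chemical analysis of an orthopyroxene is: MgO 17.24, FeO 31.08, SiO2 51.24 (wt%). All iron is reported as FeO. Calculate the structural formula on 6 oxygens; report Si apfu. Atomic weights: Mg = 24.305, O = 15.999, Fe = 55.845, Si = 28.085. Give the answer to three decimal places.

1.994 Si apfu

MgO: 17.24/40.304 = 0.42775 mol → 0.42775 mol Mg, 0.42775 mol O.
FeO: 31.08/71.844 = 0.43260 mol → 0.43260 mol Fe, 0.43260 mol O.
SiO2: 51.24/60.083 = 0.85282 mol → 0.85282 mol Si, 1.70564 mol O.
Total oxygen = 2.56599 mol. Normalization factor = 6/2.56599 = 2.33828.
Si per 6 O = 0.85282 × 2.33828 = 1.994.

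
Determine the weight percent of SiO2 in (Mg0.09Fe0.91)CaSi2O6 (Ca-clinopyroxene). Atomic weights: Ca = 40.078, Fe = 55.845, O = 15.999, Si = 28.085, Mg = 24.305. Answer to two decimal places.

M((Mg0.09Fe0.91)CaSi2O6) = 245.248 g/mol; M(SiO2) = 60.083 g/mol.
Moles SiO2 per formula unit = 2 Si ÷ 1 = 2.0000.
SiO2 fraction = (2.0000 × 60.083) / 245.248 = 120.166/245.248 = 0.4900.

49.00 wt%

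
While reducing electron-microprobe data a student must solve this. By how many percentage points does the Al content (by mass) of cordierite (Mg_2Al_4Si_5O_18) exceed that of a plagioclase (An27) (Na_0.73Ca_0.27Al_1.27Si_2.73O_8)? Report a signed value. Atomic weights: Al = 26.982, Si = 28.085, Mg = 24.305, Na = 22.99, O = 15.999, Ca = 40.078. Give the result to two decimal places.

M(Mg_2Al_4Si_5O_18) = 584.945 g/mol, so wt% Al = 107.928/584.945 × 100 = 18.45%.
M(Na_0.73Ca_0.27Al_1.27Si_2.73O_8) = 266.535 g/mol, so wt% Al = 34.267/266.535 × 100 = 12.86%.
18.45 − 12.86 = 5.59 pp.

5.59 percentage points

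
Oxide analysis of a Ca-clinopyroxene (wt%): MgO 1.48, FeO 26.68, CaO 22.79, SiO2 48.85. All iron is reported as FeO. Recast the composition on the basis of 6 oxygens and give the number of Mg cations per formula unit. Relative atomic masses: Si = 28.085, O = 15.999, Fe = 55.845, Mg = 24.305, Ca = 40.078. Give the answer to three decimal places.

MgO (M=40.304): mol = 0.03672; Mg = 0.03672, O = 0.03672.
FeO (M=71.844): mol = 0.37136; Fe = 0.37136, O = 0.37136.
CaO (M=56.077): mol = 0.40641; Ca = 0.40641, O = 0.40641.
SiO2 (M=60.083): mol = 0.81304; Si = 0.81304, O = 1.62608.
ΣO = 2.44057; factor = 6/ΣO = 2.45844.
Mg apfu = 0.03672 × 2.45844 = 0.090.

0.090 Mg apfu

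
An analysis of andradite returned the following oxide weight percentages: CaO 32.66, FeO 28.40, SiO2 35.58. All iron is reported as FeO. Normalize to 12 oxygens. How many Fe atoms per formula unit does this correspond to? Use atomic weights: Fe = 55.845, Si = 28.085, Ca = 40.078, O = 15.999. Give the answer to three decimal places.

CaO: 32.66/56.077 = 0.58241 mol → 0.58241 mol Ca, 0.58241 mol O.
FeO: 28.40/71.844 = 0.39530 mol → 0.39530 mol Fe, 0.39530 mol O.
SiO2: 35.58/60.083 = 0.59218 mol → 0.59218 mol Si, 1.18436 mol O.
Total oxygen = 2.16207 mol. Normalization factor = 12/2.16207 = 5.55024.
Fe per 12 O = 0.39530 × 5.55024 = 2.194.

2.194 Fe apfu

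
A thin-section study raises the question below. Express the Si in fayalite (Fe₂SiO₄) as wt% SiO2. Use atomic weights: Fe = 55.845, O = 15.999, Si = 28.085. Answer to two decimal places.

M(Fe₂SiO₄) = 203.771 g/mol; M(SiO2) = 60.083 g/mol.
Moles SiO2 per formula unit = 1 Si ÷ 1 = 1.0000.
SiO2 fraction = (1.0000 × 60.083) / 203.771 = 60.083/203.771 = 0.2949.

29.49 wt%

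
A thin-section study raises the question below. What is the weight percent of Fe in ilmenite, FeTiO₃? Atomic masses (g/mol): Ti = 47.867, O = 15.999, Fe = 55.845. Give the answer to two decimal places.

Molar mass of FeTiO₃: 1×55.845 + 1×47.867 + 3×15.999 = 151.709 g/mol.
Mass of Fe per formula unit: 1 × 55.845 = 55.845 g.
Weight fraction Fe = 55.845 / 151.709 = 0.3681.

36.81 mass %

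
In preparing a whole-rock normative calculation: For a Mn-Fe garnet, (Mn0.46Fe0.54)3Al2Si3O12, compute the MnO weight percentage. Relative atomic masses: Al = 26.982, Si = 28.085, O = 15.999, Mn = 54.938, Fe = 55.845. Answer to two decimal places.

19.72 wt%

M((Mn0.46Fe0.54)3Al2Si3O12) = 496.490 g/mol; M(MnO) = 70.937 g/mol.
Moles MnO per formula unit = 1.38 Mn ÷ 1 = 1.3800.
MnO fraction = (1.3800 × 70.937) / 496.490 = 97.893/496.490 = 0.1972.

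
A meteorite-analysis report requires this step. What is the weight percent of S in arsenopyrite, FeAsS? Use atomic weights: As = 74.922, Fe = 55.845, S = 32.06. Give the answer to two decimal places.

19.69 mass %

Formula mass = 1·55.845 + 1·74.922 + 1·32.06 = 162.827 g/mol, of which 32.060 g is S.
So S makes up 32.060/162.827 = 0.1969 of the mass, i.e. 19.69%.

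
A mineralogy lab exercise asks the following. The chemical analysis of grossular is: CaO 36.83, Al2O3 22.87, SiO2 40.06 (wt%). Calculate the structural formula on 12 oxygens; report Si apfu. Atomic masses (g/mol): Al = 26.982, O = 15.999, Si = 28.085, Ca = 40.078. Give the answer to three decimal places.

3.004 Si apfu

CaO (M=56.077): mol = 0.65678; Ca = 0.65678, O = 0.65678.
Al2O3 (M=101.961): mol = 0.22430; Al = 0.44860, O = 0.67290.
SiO2 (M=60.083): mol = 0.66674; Si = 0.66674, O = 1.33348.
ΣO = 2.66316; factor = 12/ΣO = 4.50593.
Si apfu = 0.66674 × 4.50593 = 3.004.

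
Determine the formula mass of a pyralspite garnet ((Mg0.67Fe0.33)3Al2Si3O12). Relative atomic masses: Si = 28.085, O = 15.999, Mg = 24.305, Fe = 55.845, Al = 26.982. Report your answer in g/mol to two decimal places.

434.35 g/mol

The formula mass is the sum 2.01×24.305 + 0.99×55.845 + 2×26.982 + 3×28.085 + 12×15.999.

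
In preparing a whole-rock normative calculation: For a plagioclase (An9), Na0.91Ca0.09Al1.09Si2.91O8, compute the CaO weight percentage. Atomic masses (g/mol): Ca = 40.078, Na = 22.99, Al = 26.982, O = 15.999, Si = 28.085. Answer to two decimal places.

Molar mass of Na0.91Ca0.09Al1.09Si2.91O8 = 0.91·22.99 + 0.09·40.078 + 1.09·26.982 + 2.91·28.085 + 8·15.999 = 263.658 g/mol.
Each formula unit contains 0.09 Ca, equivalent to 0.09/1 = 0.0900 mol CaO.
M(CaO) = 1×40.078 + 1×15.999 = 56.077 g/mol.
Mass of CaO per formula unit = 0.0900 × 56.077 = 5.047 g.
CaO wt% = 5.047 / 263.658 × 100 = 1.91%.

1.91 wt%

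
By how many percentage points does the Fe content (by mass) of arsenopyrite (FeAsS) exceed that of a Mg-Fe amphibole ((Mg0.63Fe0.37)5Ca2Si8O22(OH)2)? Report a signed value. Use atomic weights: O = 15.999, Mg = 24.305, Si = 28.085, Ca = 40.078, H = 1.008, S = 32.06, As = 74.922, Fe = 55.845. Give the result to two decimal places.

M(FeAsS) = 162.827 g/mol, so wt% Fe = 55.845/162.827 × 100 = 34.30%.
M((Mg0.63Fe0.37)5Ca2Si8O22(OH)2) = 870.702 g/mol, so wt% Fe = 103.313/870.702 × 100 = 11.87%.
34.30 − 11.87 = 22.43 pp.

22.43 percentage points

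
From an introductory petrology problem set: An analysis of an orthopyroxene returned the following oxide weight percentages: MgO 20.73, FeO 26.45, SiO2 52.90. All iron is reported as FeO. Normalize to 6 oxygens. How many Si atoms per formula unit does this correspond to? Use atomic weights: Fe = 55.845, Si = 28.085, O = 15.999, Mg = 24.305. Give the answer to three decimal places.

20.73 wt% MgO ÷ 40.304 g/mol = 0.51434 mol, giving 0.51434 Mg and 0.51434 O.
26.45 wt% FeO ÷ 71.844 g/mol = 0.36816 mol, giving 0.36816 Fe and 0.36816 O.
52.90 wt% SiO2 ÷ 60.083 g/mol = 0.88045 mol, giving 0.88045 Si and 1.76090 O.
Oxygen sums to 2.64340; scaling by 6/2.64340 = 2.26980 puts the formula on 6 O.
Si: 0.88045 × 2.26980 = 1.998 atoms per formula unit.

1.998 Si apfu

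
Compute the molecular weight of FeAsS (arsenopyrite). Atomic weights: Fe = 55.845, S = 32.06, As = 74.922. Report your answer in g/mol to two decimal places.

162.83 g/mol

Fe: 1 × 55.845 = 55.8450
As: 1 × 74.922 = 74.9220
S: 1 × 32.06 = 32.0600
Summing the contributions gives the formula mass.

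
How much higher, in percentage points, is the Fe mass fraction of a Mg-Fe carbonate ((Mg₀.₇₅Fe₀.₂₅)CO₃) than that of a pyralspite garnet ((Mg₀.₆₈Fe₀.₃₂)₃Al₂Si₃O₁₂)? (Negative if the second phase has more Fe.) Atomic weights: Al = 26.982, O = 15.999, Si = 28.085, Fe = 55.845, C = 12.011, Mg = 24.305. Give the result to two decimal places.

M((Mg₀.₇₅Fe₀.₂₅)CO₃) = 92.198 g/mol, so wt% Fe = 13.961/92.198 × 100 = 15.14%.
M((Mg₀.₆₈Fe₀.₃₂)₃Al₂Si₃O₁₂) = 433.400 g/mol, so wt% Fe = 53.611/433.400 × 100 = 12.37%.
15.14 − 12.37 = 2.77 pp.

2.77 percentage points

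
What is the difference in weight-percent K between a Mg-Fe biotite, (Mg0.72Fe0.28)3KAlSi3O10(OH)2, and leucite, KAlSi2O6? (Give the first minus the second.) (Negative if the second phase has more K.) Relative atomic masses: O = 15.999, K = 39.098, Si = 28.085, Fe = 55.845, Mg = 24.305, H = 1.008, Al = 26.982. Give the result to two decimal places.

M((Mg0.72Fe0.28)3KAlSi3O10(OH)2) = 443.748 g/mol, so wt% K = 39.098/443.748 × 100 = 8.81%.
M(KAlSi2O6) = 218.244 g/mol, so wt% K = 39.098/218.244 × 100 = 17.91%.
8.81 − 17.91 = -9.10 pp.

-9.10 percentage points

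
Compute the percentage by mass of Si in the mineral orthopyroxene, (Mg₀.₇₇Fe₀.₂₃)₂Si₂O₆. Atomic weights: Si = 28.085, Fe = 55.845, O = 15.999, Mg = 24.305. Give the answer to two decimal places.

Molar mass of (Mg₀.₇₇Fe₀.₂₃)₂Si₂O₆: 1.54·24.305 + 0.46·55.845 + 2·28.085 + 6·15.999 = 215.282 g/mol.
Mass of Si per formula unit: 2 × 28.085 = 56.170 g.
Weight fraction Si = 56.170 / 215.282 = 0.2609.

26.09 weight percent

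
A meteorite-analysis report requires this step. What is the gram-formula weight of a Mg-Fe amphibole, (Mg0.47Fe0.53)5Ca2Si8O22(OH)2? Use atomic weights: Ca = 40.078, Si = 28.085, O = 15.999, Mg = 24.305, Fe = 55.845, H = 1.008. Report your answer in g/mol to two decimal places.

895.93 g/mol

The formula mass is the sum 2.35*24.305 + 2.65*55.845 + 2*40.078 + 8*28.085 + 24*15.999 + 2*1.008.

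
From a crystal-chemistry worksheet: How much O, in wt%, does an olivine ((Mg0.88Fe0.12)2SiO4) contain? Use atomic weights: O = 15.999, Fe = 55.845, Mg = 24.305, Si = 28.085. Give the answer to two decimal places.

43.16 wt%

Molar mass of (Mg0.88Fe0.12)2SiO4: 1.76*24.305 + 0.24*55.845 + 1*28.085 + 4*15.999 = 148.261 g/mol.
Mass of O per formula unit: 4 × 15.999 = 63.996 g.
Weight fraction O = 63.996 / 148.261 = 0.4316.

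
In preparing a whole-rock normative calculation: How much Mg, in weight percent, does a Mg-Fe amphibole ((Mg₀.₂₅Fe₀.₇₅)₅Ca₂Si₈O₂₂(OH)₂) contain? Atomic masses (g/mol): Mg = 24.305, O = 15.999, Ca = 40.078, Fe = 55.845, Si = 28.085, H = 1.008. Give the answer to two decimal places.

Molar mass of (Mg₀.₂₅Fe₀.₇₅)₅Ca₂Si₈O₂₂(OH)₂: 1.25·24.305 + 3.75·55.845 + 2·40.078 + 8·28.085 + 24·15.999 + 2·1.008 = 930.628 g/mol.
Mass of Mg per formula unit: 1.25 × 24.305 = 30.381 g.
Weight fraction Mg = 30.381 / 930.628 = 0.0326.

3.26 weight percent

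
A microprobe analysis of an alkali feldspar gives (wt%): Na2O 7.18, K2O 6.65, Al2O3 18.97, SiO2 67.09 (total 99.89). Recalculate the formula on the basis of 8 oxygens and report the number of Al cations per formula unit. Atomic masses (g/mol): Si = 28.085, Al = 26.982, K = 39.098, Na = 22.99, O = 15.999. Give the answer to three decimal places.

Na2O (M=61.979): mol = 0.11585; Na = 0.23170, O = 0.11585.
K2O (M=94.195): mol = 0.07060; K = 0.14120, O = 0.07060.
Al2O3 (M=101.961): mol = 0.18605; Al = 0.37210, O = 0.55815.
SiO2 (M=60.083): mol = 1.11662; Si = 1.11662, O = 2.23324.
ΣO = 2.97784; factor = 8/ΣO = 2.68651.
Al apfu = 0.37210 × 2.68651 = 1.000.

1.000 Al apfu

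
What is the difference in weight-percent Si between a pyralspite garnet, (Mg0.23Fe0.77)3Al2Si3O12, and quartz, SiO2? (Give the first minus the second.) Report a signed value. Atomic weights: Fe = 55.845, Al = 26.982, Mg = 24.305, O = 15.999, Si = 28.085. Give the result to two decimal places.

-29.04 percentage points

M((Mg0.23Fe0.77)3Al2Si3O12) = 475.979 g/mol, so wt% Si = 84.255/475.979 × 100 = 17.70%.
M(SiO2) = 60.083 g/mol, so wt% Si = 28.085/60.083 × 100 = 46.74%.
17.70 − 46.74 = -29.04 pp.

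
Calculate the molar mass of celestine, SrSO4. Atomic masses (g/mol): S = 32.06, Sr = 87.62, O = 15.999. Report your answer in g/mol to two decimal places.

183.68 g/mol

M = 1×87.62 + 1×32.06 + 4×15.999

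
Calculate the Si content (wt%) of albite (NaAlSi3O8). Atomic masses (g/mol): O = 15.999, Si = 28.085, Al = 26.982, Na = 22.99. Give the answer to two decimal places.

Molar mass of NaAlSi3O8: 1*22.99 + 1*26.982 + 3*28.085 + 8*15.999 = 262.219 g/mol.
Mass of Si per formula unit: 3 × 28.085 = 84.255 g.
Weight fraction Si = 84.255 / 262.219 = 0.3213.

32.13 wt%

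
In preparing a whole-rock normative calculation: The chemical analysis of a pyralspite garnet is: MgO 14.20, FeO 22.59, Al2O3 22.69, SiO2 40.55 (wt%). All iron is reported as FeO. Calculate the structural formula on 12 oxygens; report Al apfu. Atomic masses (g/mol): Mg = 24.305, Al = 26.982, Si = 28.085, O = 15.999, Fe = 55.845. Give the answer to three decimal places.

1.990 Al apfu

MgO: 14.20/40.304 = 0.35232 mol → 0.35232 mol Mg, 0.35232 mol O.
FeO: 22.59/71.844 = 0.31443 mol → 0.31443 mol Fe, 0.31443 mol O.
Al2O3: 22.69/101.961 = 0.22254 mol → 0.44508 mol Al, 0.66762 mol O.
SiO2: 40.55/60.083 = 0.67490 mol → 0.67490 mol Si, 1.34980 mol O.
Total oxygen = 2.68417 mol. Normalization factor = 12/2.68417 = 4.47066.
Al per 12 O = 0.44508 × 4.47066 = 1.990.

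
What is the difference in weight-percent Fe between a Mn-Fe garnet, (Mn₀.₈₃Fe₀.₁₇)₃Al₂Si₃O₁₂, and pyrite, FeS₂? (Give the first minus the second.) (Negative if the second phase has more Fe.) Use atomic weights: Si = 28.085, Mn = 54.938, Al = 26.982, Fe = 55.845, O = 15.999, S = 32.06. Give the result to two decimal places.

-40.80 percentage points

First mineral: 28.481 g Fe in 495.484 g formula = 5.75 wt% Fe.
Second mineral: 55.845 g Fe in 119.965 g formula = 46.55 wt% Fe.
5.75% − 46.55% gives a difference of -40.80 percentage points.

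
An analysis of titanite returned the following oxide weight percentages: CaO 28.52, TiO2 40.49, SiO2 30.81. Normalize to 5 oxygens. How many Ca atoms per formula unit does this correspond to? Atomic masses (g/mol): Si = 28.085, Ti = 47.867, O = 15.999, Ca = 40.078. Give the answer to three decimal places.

0.998 Ca apfu

28.52 wt% CaO ÷ 56.077 g/mol = 0.50859 mol, giving 0.50859 Ca and 0.50859 O.
40.49 wt% TiO2 ÷ 79.865 g/mol = 0.50698 mol, giving 0.50698 Ti and 1.01396 O.
30.81 wt% SiO2 ÷ 60.083 g/mol = 0.51279 mol, giving 0.51279 Si and 1.02558 O.
Oxygen sums to 2.54813; scaling by 5/2.54813 = 1.96222 puts the formula on 5 O.
Ca: 0.50859 × 1.96222 = 0.998 atoms per formula unit.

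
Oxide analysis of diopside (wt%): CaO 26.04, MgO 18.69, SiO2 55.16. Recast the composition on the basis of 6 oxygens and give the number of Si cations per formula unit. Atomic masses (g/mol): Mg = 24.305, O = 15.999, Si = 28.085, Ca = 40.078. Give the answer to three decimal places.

1.993 Si apfu

CaO (M=56.077): mol = 0.46436; Ca = 0.46436, O = 0.46436.
MgO (M=40.304): mol = 0.46373; Mg = 0.46373, O = 0.46373.
SiO2 (M=60.083): mol = 0.91806; Si = 0.91806, O = 1.83612.
ΣO = 2.76421; factor = 6/ΣO = 2.17060.
Si apfu = 0.91806 × 2.17060 = 1.993.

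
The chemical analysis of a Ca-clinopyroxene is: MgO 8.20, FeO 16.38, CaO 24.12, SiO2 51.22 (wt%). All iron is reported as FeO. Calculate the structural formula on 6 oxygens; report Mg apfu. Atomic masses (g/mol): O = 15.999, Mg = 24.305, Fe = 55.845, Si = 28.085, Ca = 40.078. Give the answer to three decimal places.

8.20 wt% MgO ÷ 40.304 g/mol = 0.20345 mol, giving 0.20345 Mg and 0.20345 O.
16.38 wt% FeO ÷ 71.844 g/mol = 0.22799 mol, giving 0.22799 Fe and 0.22799 O.
24.12 wt% CaO ÷ 56.077 g/mol = 0.43012 mol, giving 0.43012 Ca and 0.43012 O.
51.22 wt% SiO2 ÷ 60.083 g/mol = 0.85249 mol, giving 0.85249 Si and 1.70498 O.
Oxygen sums to 2.56654; scaling by 6/2.56654 = 2.33778 puts the formula on 6 O.
Mg: 0.20345 × 2.33778 = 0.476 atoms per formula unit.

0.476 Mg apfu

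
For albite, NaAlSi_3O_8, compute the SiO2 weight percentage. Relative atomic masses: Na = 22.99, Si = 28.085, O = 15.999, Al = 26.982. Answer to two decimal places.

68.74 wt%

Formula mass = 262.219 g/mol.
3 Si → 3.0000 mol SiO2 per formula unit; M(SiO2) = 60.083, so SiO2 mass = 180.249 g.
180.249/262.219 × 100 = 68.74 wt%.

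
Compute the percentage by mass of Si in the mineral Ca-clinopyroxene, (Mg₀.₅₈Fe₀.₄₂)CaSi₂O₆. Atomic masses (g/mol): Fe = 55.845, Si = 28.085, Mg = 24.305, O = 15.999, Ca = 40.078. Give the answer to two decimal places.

24.44 weight percent

Molar mass of (Mg₀.₅₈Fe₀.₄₂)CaSi₂O₆: 0.58×24.305 + 0.42×55.845 + 1×40.078 + 2×28.085 + 6×15.999 = 229.794 g/mol.
Mass of Si per formula unit: 2 × 28.085 = 56.170 g.
Weight fraction Si = 56.170 / 229.794 = 0.2444.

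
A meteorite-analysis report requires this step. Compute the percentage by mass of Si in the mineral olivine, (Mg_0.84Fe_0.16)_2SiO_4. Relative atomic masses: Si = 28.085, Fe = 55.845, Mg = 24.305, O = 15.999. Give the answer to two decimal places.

18.63 mass %

Formula mass = 1.68×24.305 + 0.32×55.845 + 1×28.085 + 4×15.999 = 150.784 g/mol, of which 28.085 g is Si.
So Si makes up 28.085/150.784 = 0.1863 of the mass, i.e. 18.63%.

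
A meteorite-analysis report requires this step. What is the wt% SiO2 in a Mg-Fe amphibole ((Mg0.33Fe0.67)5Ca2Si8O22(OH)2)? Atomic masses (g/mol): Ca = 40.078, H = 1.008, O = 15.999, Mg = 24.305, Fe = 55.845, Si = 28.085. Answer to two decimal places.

52.36 wt%

Molar mass of (Mg0.33Fe0.67)5Ca2Si8O22(OH)2 = 1.65×24.305 + 3.35×55.845 + 2×40.078 + 8×28.085 + 24×15.999 + 2×1.008 = 918.012 g/mol.
Each formula unit contains 8 Si, equivalent to 8/1 = 8.0000 mol SiO2.
M(SiO2) = 1×28.085 + 2×15.999 = 60.083 g/mol.
Mass of SiO2 per formula unit = 8.0000 × 60.083 = 480.664 g.
SiO2 wt% = 480.664 / 918.012 × 100 = 52.36%.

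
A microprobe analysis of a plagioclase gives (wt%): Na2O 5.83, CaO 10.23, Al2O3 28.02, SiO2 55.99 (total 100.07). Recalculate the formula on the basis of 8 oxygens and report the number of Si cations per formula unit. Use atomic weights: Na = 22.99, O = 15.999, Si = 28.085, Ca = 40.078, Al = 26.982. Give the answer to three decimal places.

2.515 Si apfu

Na2O (M=61.979): mol = 0.09406; Na = 0.18812, O = 0.09406.
CaO (M=56.077): mol = 0.18243; Ca = 0.18243, O = 0.18243.
Al2O3 (M=101.961): mol = 0.27481; Al = 0.54962, O = 0.82443.
SiO2 (M=60.083): mol = 0.93188; Si = 0.93188, O = 1.86376.
ΣO = 2.96468; factor = 8/ΣO = 2.69844.
Si apfu = 0.93188 × 2.69844 = 2.515.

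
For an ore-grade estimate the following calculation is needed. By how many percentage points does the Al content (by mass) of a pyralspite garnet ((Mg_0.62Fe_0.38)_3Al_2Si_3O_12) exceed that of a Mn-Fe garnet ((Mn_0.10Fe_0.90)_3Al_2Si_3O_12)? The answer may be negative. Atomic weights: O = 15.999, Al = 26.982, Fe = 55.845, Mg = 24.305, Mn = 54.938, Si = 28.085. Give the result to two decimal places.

1.44 percentage points

M((Mg_0.62Fe_0.38)_3Al_2Si_3O_12) = 439.078 g/mol, so wt% Al = 53.964/439.078 × 100 = 12.29%.
M((Mn_0.10Fe_0.90)_3Al_2Si_3O_12) = 497.470 g/mol, so wt% Al = 53.964/497.470 × 100 = 10.85%.
12.29 − 10.85 = 1.44 pp.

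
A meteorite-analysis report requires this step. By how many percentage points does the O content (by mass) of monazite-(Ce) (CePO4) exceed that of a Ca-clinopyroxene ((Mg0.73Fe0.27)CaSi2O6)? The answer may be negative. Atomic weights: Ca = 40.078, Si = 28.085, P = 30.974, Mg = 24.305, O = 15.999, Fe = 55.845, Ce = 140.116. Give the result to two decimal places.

-15.43 percentage points

O in CePO4: molar mass 235.086 g/mol; 4×15.999 = 63.996 g → 27.22 wt%.
O in (Mg0.73Fe0.27)CaSi2O6: molar mass 225.063 g/mol; 6×15.999 = 95.994 g → 42.65 wt%.
Difference = 27.22 − 42.65 = -15.43 percentage points.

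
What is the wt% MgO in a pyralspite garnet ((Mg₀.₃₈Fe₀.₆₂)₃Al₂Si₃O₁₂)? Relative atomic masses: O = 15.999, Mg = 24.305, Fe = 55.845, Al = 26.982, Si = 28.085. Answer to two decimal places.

Molar mass of (Mg₀.₃₈Fe₀.₆₂)₃Al₂Si₃O₁₂ = 1.14×24.305 + 1.86×55.845 + 2×26.982 + 3×28.085 + 12×15.999 = 461.786 g/mol.
Each formula unit contains 1.14 Mg, equivalent to 1.14/1 = 1.1400 mol MgO.
M(MgO) = 1×24.305 + 1×15.999 = 40.304 g/mol.
Mass of MgO per formula unit = 1.1400 × 40.304 = 45.947 g.
MgO wt% = 45.947 / 461.786 × 100 = 9.95%.

9.95 wt%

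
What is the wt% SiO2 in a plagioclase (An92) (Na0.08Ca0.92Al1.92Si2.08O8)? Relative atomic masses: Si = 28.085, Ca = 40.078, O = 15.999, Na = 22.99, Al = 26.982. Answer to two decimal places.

Formula mass = 276.925 g/mol.
2.08 Si → 2.0800 mol SiO2 per formula unit; M(SiO2) = 60.083, so SiO2 mass = 124.973 g.
124.973/276.925 × 100 = 45.13 wt%.

45.13 wt%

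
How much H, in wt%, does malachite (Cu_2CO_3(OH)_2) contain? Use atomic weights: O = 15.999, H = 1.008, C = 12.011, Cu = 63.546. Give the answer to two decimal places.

0.91 wt%

M(Cu_2CO_3(OH)_2) = 221.114 g/mol.
H contributes 2 × 1.008 = 2.016 g per mole.
2.016/221.114 = 0.0091 → 0.91%.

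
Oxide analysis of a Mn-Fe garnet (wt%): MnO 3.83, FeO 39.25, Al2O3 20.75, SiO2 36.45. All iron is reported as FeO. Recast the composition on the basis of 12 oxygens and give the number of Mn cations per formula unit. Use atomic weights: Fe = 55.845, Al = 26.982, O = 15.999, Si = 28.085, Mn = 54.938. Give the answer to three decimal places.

0.267 Mn apfu

MnO: 3.83/70.937 = 0.05399 mol → 0.05399 mol Mn, 0.05399 mol O.
FeO: 39.25/71.844 = 0.54632 mol → 0.54632 mol Fe, 0.54632 mol O.
Al2O3: 20.75/101.961 = 0.20351 mol → 0.40702 mol Al, 0.61053 mol O.
SiO2: 36.45/60.083 = 0.60666 mol → 0.60666 mol Si, 1.21332 mol O.
Total oxygen = 2.42416 mol. Normalization factor = 12/2.42416 = 4.95017.
Mn per 12 O = 0.05399 × 4.95017 = 0.267.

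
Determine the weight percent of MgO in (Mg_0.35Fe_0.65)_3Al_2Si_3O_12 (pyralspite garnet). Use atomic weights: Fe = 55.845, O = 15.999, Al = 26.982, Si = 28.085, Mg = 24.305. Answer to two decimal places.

Formula mass = 464.625 g/mol.
1.05 Mg → 1.0500 mol MgO per formula unit; M(MgO) = 40.304, so MgO mass = 42.319 g.
42.319/464.625 × 100 = 9.11 wt%.

9.11 wt%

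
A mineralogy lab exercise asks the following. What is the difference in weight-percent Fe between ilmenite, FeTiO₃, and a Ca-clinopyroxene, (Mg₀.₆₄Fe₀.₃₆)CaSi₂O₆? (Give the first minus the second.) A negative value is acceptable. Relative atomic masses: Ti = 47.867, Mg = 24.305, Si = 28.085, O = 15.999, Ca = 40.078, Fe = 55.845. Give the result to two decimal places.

First mineral: 55.845 g Fe in 151.709 g formula = 36.81 wt% Fe.
Second mineral: 20.104 g Fe in 227.901 g formula = 8.82 wt% Fe.
36.81% − 8.82% gives a difference of 27.99 percentage points.

27.99 percentage points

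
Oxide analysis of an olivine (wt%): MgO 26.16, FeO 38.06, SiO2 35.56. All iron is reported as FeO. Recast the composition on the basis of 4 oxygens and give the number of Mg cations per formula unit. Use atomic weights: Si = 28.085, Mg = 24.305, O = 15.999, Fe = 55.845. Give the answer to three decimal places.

MgO: 26.16/40.304 = 0.64907 mol → 0.64907 mol Mg, 0.64907 mol O.
FeO: 38.06/71.844 = 0.52976 mol → 0.52976 mol Fe, 0.52976 mol O.
SiO2: 35.56/60.083 = 0.59185 mol → 0.59185 mol Si, 1.18370 mol O.
Total oxygen = 2.36253 mol. Normalization factor = 4/2.36253 = 1.69310.
Mg per 4 O = 0.64907 × 1.69310 = 1.099.

1.099 Mg apfu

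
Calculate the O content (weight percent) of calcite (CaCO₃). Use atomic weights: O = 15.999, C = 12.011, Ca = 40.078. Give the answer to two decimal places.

47.96 weight percent

Formula mass = 1×40.078 + 1×12.011 + 3×15.999 = 100.086 g/mol, of which 47.997 g is O.
So O makes up 47.997/100.086 = 0.4796 of the mass, i.e. 47.96%.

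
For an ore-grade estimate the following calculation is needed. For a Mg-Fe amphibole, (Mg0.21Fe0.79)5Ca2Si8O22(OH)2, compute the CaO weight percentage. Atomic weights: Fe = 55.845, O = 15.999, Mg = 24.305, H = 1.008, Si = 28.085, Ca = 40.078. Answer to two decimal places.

Molar mass of (Mg0.21Fe0.79)5Ca2Si8O22(OH)2 = 1.05*24.305 + 3.95*55.845 + 2*40.078 + 8*28.085 + 24*15.999 + 2*1.008 = 936.936 g/mol.
Each formula unit contains 2 Ca, equivalent to 2/1 = 2.0000 mol CaO.
M(CaO) = 1×40.078 + 1×15.999 = 56.077 g/mol.
Mass of CaO per formula unit = 2.0000 × 56.077 = 112.154 g.
CaO wt% = 112.154 / 936.936 × 100 = 11.97%.

11.97 wt%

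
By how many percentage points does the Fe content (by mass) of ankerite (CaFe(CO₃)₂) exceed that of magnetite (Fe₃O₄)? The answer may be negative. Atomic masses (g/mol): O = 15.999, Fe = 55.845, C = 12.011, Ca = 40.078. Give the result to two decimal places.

-46.50 percentage points

M(CaFe(CO₃)₂) = 215.939 g/mol, so wt% Fe = 55.845/215.939 × 100 = 25.86%.
M(Fe₃O₄) = 231.531 g/mol, so wt% Fe = 167.535/231.531 × 100 = 72.36%.
25.86 − 72.36 = -46.50 pp.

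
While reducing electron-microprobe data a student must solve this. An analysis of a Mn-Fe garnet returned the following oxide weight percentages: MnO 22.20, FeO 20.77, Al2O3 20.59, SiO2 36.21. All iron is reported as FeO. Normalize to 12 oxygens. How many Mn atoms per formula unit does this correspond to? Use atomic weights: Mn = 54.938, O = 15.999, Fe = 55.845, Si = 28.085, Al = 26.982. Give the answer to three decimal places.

22.20 wt% MnO ÷ 70.937 g/mol = 0.31295 mol, giving 0.31295 Mn and 0.31295 O.
20.77 wt% FeO ÷ 71.844 g/mol = 0.28910 mol, giving 0.28910 Fe and 0.28910 O.
20.59 wt% Al2O3 ÷ 101.961 g/mol = 0.20194 mol, giving 0.40388 Al and 0.60582 O.
36.21 wt% SiO2 ÷ 60.083 g/mol = 0.60267 mol, giving 0.60267 Si and 1.20534 O.
Oxygen sums to 2.41321; scaling by 12/2.41321 = 4.97263 puts the formula on 12 O.
Mn: 0.31295 × 4.97263 = 1.556 atoms per formula unit.

1.556 Mn apfu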